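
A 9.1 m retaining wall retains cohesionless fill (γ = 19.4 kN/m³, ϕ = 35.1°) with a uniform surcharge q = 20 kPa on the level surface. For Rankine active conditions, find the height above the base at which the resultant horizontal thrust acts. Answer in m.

K_a = 0.2698.
Triangular part P₁ = ½K_aγH² = 216.7 at H/3 = 3.033 m; rectangular part P₂ = K_a q H = 49.11 at H/2 = 4.550 m.
ȳ = (P₁·3.033 + P₂·4.550)/(P₁+P₂) = 3.313 m.

3.31 m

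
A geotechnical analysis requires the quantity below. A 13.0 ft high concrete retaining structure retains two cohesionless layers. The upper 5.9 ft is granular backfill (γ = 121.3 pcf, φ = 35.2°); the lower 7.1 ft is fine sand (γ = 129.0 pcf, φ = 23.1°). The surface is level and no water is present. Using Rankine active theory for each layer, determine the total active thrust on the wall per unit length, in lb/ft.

K_a1 = tan²(45°−35.2°/2) = 0.2687; K_a2 = tan²(45°−23.1°/2) = 0.4364.
Layer 1: σ at base = K_a1 γ₁ h₁ = 192.3 psf; P₁ = ½×192.3×5.9 = 567.3.
Layer 2: σ_v at top = γ₁h₁ = 715.7; σ_h top = K_a2×715.7 = 312.3; σ_h base = K_a2×(715.7+129.0×7.1) = 712.1.
P₂ = ½(312.3+712.1)×7.1 = 3637. Total P_a = 567.3+3637 = 4204 lb/ft.

4200 lb/ft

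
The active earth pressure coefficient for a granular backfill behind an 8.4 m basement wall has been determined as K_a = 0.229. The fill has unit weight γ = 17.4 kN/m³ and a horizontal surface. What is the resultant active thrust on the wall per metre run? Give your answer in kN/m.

141 kN/m

P = ½ K_a γ H² = 0.5 × 0.229 × 17.4 × 8.4² = 140.6 kN/m.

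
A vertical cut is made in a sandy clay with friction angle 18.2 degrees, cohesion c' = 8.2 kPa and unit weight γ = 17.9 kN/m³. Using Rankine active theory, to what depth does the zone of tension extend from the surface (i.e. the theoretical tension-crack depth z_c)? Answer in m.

K_a = tan²(45° − 18.2°/2) = 0.5240; √K_a = 0.7239.
The active pressure is zero where K_a γ z = 2c√K_a, so z_c = 2c/(γ√K_a) = 2×8.2/(17.9×0.7239) = 1.266 m.

1.27 m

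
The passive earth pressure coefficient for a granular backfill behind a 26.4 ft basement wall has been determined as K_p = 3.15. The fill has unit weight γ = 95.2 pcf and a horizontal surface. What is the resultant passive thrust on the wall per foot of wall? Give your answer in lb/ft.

105000 lb/ft

P = ½ K_p γ H² = 0.5 × 3.15 × 95.2 × 26.4² = 104500 lb/ft.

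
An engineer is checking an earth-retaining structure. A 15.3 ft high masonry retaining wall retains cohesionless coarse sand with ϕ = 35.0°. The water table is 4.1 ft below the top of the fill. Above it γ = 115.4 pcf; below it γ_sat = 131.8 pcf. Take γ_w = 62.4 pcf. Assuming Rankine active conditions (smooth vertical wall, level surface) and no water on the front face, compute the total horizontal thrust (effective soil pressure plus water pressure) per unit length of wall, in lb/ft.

K_a = tan²(45° − φ/2) = 0.2710.
γ' = 131.8 − 62.4 = 69.40 pcf. Depth below WT = 11.2 ft.
σ'_h at WT = K_a γ d_w = 128.2 psf; at base = 128.2 + K_a γ' × 11.2 = 338.9 psf.
P₁ (0–4.1 ft) = ½×128.2×4.1 = 262.8. P₂ (4.1–15.3 ft) = ½(128.2+338.9)×11.2 = 2616.
P_w = ½ γ_w h₂² = 0.5×62.4×11.2² = 3914. Total = 262.8+2616+3914 = 6792 lb/ft.

6790 lb/ft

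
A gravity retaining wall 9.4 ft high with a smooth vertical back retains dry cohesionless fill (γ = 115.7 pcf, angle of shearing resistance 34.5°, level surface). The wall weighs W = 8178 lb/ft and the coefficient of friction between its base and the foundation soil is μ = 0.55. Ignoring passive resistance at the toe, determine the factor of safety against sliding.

K_a = tan²(45° − 34.5°/2) = 0.2768.
P_a = ½K_aγH² = 0.5×0.2768×115.7×9.4² = 1415 lb/ft, acting at H/3 = 3.133 ft above the base.
FS_sliding = μW / P_a = 0.55×8178 / 1415 = 3.179.

3.18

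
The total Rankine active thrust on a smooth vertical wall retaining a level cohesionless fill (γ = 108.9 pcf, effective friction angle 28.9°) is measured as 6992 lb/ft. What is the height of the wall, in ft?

K_a = 0.3484. P_a = ½ K_a γ H² ⇒ H = √(2P_a/(K_a γ)).
H = √(2×6992/(0.3484×108.9)) = 19.20 ft.

19.2 ft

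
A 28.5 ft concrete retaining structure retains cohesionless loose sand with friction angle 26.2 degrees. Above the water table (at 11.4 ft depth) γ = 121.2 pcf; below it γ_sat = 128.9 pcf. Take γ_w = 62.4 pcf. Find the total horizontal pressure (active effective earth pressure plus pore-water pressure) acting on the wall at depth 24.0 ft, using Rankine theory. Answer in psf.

1650 psf

K_a = (1 − sin φ)/(1 + sin φ) = 0.3874.
γ' = 128.9 − 62.4 = 66.50 pcf.
Effective vertical stress at 24.0 ft: σ'_v = 121.2×11.4 + 66.50×12.6 = 2220 psf.
σ'_h = K_a σ'_v = 0.3874 × 2220 = 859.9 psf; u = γ_w × 12.6 = 786.2 psf.
Total σ_h = 859.9 + 786.2 = 1646 psf.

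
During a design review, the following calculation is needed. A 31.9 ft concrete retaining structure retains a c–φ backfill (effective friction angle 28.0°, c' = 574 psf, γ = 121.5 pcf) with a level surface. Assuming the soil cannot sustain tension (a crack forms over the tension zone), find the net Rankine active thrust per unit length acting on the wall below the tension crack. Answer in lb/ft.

5740 lb/ft

K_a = 0.3610; √K_a = 0.6009.
Tension-crack depth z_c = 2c/(γ√K_a) = 2×574/(121.5×0.6009) = 15.73 ft.
σ_a at base = K_a γ H − 2c√K_a = 0.3610×121.5×31.9 − 2×574×0.6009 = 709.5 psf.
P_a = ½ × 709.5 × (H − z_c) = 0.5×709.5×16.17 = 5738 lb/ft.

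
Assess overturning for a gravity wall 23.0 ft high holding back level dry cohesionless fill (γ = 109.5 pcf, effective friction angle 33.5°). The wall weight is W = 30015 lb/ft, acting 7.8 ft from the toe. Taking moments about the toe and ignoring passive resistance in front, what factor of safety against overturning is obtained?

3.65

K_a = tan²(45° − 33.5°/2) = 0.2887.
P_a = ½K_aγH² = 0.5×0.2887×109.5×23.0² = 8362 lb/ft, acting at H/3 = 7.667 ft above the base.
Overturning moment M_o = P_a × H/3 = 8362 × 7.667 = 64110.
Resisting moment M_r = W × 7.8 = 30015 × 7.8 = 234100.
FS_overturning = M_r/M_o = 234100/64110 = 3.652.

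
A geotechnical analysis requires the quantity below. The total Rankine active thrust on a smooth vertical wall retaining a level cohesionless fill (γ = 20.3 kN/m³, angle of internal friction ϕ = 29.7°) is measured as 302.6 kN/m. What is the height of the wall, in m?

9.40 m

K_a = 0.3374. P_a = ½ K_a γ H² ⇒ H = √(2P_a/(K_a γ)).
H = √(2×302.6/(0.3374×20.3)) = 9.400 m.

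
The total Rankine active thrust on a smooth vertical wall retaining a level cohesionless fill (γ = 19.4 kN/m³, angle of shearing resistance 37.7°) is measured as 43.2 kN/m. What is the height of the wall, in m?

4.30 m

K_a = 0.2411. P_a = ½ K_a γ H² ⇒ H = √(2P_a/(K_a γ)).
H = √(2×43.2/(0.2411×19.4)) = 4.298 m.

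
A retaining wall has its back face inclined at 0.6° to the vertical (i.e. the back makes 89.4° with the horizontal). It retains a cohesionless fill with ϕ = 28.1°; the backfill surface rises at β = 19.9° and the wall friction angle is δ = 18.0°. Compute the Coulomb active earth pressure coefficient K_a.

K_a = sin²(α+φ) / [sin²α · sin(α−δ) · (1 + √{sin(φ+δ)sin(φ−β) / (sin(α−δ)sin(α+β))})²].
With α = 89.4°, φ = 28.1°, δ = 18.0°, β = 19.9°: K_a = 0.4631.

0.463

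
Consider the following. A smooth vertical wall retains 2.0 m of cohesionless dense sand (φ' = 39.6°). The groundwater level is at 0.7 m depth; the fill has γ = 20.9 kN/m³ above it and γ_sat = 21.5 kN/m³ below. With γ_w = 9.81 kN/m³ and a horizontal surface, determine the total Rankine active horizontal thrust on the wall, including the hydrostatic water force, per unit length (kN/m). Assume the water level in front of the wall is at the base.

K_a = tan²(45° − φ/2) = 0.2214.
γ' = 21.5 − 9.81 = 11.69 kN/m³. Depth below WT = 1.3 m.
σ'_h at WT = K_a γ d_w = 3.240 kPa; at base = 3.240 + K_a γ' × 1.3 = 6.605 kPa.
P₁ (0–0.7 m) = ½×3.240×0.7 = 1.134. P₂ (0.7–2.0 m) = ½(3.240+6.605)×1.3 = 6.399.
P_w = ½ γ_w h₂² = 0.5×9.81×1.3² = 8.289. Total = 1.134+6.399+8.289 = 15.82 kN/m.

15.8 kN/m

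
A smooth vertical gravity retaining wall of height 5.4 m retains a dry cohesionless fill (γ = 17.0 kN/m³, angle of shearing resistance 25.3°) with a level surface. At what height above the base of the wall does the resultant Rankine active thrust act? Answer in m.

1.80 m

K_a = 0.4012.
The pressure distribution is triangular, so the resultant acts at H/3 above the base = 5.4/3 = 1.800 m.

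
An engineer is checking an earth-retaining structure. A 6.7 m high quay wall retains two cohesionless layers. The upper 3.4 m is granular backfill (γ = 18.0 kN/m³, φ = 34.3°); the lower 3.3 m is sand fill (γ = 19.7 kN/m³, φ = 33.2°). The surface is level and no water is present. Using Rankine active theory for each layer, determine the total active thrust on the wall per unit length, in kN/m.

K_a1 = tan²(45°−34.3°/2) = 0.2792; K_a2 = tan²(45°−33.2°/2) = 0.2924.
Layer 1: σ at base = K_a1 γ₁ h₁ = 17.08 kPa; P₁ = ½×17.08×3.4 = 29.04.
Layer 2: σ_v at top = γ₁h₁ = 61.20; σ_h top = K_a2×61.20 = 17.89; σ_h base = K_a2×(61.20+19.7×3.3) = 36.90.
P₂ = ½(17.89+36.90)×3.3 = 90.40. Total P_a = 29.04+90.40 = 119.4 kN/m.

119 kN/m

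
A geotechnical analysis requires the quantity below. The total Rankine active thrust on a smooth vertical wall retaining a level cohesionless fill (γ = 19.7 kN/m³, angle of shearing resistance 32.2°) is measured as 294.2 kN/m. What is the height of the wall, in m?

K_a = 0.3047. P_a = ½ K_a γ H² ⇒ H = √(2P_a/(K_a γ)).
H = √(2×294.2/(0.3047×19.7)) = 9.900 m.

9.90 m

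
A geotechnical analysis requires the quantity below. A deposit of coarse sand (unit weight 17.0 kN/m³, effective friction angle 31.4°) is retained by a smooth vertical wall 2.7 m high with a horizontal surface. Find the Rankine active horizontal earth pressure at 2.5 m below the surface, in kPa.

13.4 kPa

K_a = (1 − sin φ)/(1 + sin φ) = 0.3149.
σ_h = K_a γ z = 0.3149 × 17.0 × 2.5 = 13.38 kPa.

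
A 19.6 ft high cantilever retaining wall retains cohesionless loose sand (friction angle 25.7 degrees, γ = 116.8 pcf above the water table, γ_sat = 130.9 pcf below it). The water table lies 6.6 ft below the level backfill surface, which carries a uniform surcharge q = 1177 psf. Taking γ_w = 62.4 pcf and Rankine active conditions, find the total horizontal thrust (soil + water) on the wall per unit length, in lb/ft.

21600 lb/ft

K_a = tan²(45° − φ/2) = 0.3950.
γ' = 130.9 − 62.4 = 68.50 pcf. h₂ = H − d_w = 13.0 ft.
σ'_h: at surface K_a·q = 465.0; at WT K_a(q+γd_w) = 769.5; at base K_a(q+γd_w+γ'h₂) = 1121 psf.
P₁ = ½(465.0+769.5)×6.6 = 4074; P₂ = ½(769.5+1121)×13.0 = 12290; P_w = ½γ_w h₂² = 5273.
Total = 4074+12290+5273 = 21640 lb/ft.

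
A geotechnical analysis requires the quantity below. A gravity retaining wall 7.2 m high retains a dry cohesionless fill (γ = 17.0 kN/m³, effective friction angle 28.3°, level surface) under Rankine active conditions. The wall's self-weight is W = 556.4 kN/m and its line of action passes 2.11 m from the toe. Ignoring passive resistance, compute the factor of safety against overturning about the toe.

K_a = tan²(45° − 28.3°/2) = 0.3568.
P_a = ½K_aγH² = 0.5×0.3568×17.0×7.2² = 157.2 kN/m, acting at H/3 = 2.400 m above the base.
Overturning moment M_o = P_a × H/3 = 157.2 × 2.400 = 377.3.
Resisting moment M_r = W × 2.11 = 556.4 × 2.11 = 1174.
FS_overturning = M_r/M_o = 1174/377.3 = 3.112.

3.11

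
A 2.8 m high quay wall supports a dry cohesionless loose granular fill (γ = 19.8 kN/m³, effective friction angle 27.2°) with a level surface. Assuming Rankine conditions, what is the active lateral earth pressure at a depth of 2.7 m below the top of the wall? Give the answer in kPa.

19.9 kPa

K_a = (1 − sin φ)/(1 + sin φ) = 0.3726.
σ_h = K_a γ z = 0.3726 × 19.8 × 2.7 = 19.92 kPa.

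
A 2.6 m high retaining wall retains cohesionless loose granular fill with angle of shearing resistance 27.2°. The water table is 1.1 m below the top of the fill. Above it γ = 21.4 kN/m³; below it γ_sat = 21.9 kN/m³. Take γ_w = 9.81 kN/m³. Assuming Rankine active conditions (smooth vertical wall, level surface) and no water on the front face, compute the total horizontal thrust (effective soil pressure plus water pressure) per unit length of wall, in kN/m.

34.1 kN/m

K_a = tan²(45° − φ/2) = 0.3726.
γ' = 21.9 − 9.81 = 12.09 kN/m³. Depth below WT = 1.5 m.
σ'_h at WT = K_a γ d_w = 8.771 kPa; at base = 8.771 + K_a γ' × 1.5 = 15.53 kPa.
P₁ (0–1.1 m) = ½×8.771×1.1 = 4.824. P₂ (1.1–2.6 m) = ½(8.771+15.53)×1.5 = 18.22.
P_w = ½ γ_w h₂² = 0.5×9.81×1.5² = 11.04. Total = 4.824+18.22+11.04 = 34.08 kN/m.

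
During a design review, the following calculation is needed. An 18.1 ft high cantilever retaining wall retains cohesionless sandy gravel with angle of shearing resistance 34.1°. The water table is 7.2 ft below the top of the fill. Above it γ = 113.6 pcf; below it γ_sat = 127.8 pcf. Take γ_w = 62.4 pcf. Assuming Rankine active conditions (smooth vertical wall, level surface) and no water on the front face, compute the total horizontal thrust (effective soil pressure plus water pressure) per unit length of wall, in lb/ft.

8140 lb/ft

K_a = tan²(45° − φ/2) = 0.2815.
γ' = 127.8 − 62.4 = 65.40 pcf. Depth below WT = 10.9 ft.
σ'_h at WT = K_a γ d_w = 230.3 psf; at base = 230.3 + K_a γ' × 10.9 = 431.0 psf.
P₁ (0–7.2 ft) = ½×230.3×7.2 = 829.0. P₂ (7.2–18.1 ft) = ½(230.3+431.0)×10.9 = 3604.
P_w = ½ γ_w h₂² = 0.5×62.4×10.9² = 3707. Total = 829.0+3604+3707 = 8139 lb/ft.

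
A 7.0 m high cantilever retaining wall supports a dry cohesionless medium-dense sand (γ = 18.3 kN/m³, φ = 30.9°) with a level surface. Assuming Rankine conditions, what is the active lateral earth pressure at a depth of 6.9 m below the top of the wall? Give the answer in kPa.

K_a = (1 − sin φ)/(1 + sin φ) = 0.3214.
σ_h = K_a γ z = 0.3214 × 18.3 × 6.9 = 40.58 kPa.

40.6 kPa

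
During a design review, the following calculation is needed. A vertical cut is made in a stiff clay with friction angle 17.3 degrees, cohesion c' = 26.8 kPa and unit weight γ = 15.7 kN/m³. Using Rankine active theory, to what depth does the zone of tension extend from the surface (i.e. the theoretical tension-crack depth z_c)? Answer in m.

4.64 m

K_a = tan²(45° − 17.3°/2) = 0.5416; √K_a = 0.7359.
The active pressure is zero where K_a γ z = 2c√K_a, so z_c = 2c/(γ√K_a) = 2×26.8/(15.7×0.7359) = 4.639 m.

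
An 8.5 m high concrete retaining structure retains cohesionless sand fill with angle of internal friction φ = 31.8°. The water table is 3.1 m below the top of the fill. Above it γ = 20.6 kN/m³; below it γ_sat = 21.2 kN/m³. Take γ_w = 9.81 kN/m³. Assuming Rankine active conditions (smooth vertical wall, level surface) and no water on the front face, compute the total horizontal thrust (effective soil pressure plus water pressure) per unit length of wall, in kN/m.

332 kN/m

K_a = tan²(45° − φ/2) = 0.3098.
γ' = 21.2 − 9.81 = 11.39 kN/m³. Depth below WT = 5.4 m.
σ'_h at WT = K_a γ d_w = 19.78 kPa; at base = 19.78 + K_a γ' × 5.4 = 38.84 kPa.
P₁ (0–3.1 m) = ½×19.78×3.1 = 30.66. P₂ (3.1–8.5 m) = ½(19.78+38.84)×5.4 = 158.3.
P_w = ½ γ_w h₂² = 0.5×9.81×5.4² = 143.0. Total = 30.66+158.3+143.0 = 332.0 kN/m.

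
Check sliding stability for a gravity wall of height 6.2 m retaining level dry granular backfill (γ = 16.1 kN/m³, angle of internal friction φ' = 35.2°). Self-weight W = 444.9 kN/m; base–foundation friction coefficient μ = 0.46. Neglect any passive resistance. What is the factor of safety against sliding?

2.46

K_a = tan²(45° − 35.2°/2) = 0.2687.
P_a = ½K_aγH² = 0.5×0.2687×16.1×6.2² = 83.14 kN/m, acting at H/3 = 2.067 m above the base.
FS_sliding = μW / P_a = 0.46×444.9 / 83.14 = 2.461.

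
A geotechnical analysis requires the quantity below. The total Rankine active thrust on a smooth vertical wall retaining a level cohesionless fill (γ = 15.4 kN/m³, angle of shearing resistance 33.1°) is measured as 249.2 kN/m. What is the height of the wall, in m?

K_a = 0.2936. P_a = ½ K_a γ H² ⇒ H = √(2P_a/(K_a γ)).
H = √(2×249.2/(0.2936×15.4)) = 10.50 m.

10.5 m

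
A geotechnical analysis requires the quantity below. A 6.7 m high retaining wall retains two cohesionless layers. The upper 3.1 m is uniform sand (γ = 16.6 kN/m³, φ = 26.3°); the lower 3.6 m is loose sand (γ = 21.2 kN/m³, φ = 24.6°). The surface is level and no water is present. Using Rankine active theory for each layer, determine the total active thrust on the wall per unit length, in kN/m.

164 kN/m

K_a1 = tan²(45°−26.3°/2) = 0.3859; K_a2 = tan²(45°−24.6°/2) = 0.4121.
Layer 1: σ at base = K_a1 γ₁ h₁ = 19.86 kPa; P₁ = ½×19.86×3.1 = 30.78.
Layer 2: σ_v at top = γ₁h₁ = 51.46; σ_h top = K_a2×51.46 = 21.21; σ_h base = K_a2×(51.46+21.2×3.6) = 52.66.
P₂ = ½(21.21+52.66)×3.6 = 133.0. Total P_a = 30.78+133.0 = 163.8 kN/m.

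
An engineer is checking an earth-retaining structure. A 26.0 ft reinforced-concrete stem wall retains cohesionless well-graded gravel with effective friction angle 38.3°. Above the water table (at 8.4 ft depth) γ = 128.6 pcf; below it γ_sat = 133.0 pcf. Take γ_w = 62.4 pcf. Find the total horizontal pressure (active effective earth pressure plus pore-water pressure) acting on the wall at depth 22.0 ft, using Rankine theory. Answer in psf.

K_a = (1 − sin φ)/(1 + sin φ) = 0.2347.
γ' = 133.0 − 62.4 = 70.60 pcf.
Effective vertical stress at 22.0 ft: σ'_v = 128.6×8.4 + 70.60×13.6 = 2040 psf.
σ'_h = K_a σ'_v = 0.2347 × 2040 = 479.0 psf; u = γ_w × 13.6 = 848.6 psf.
Total σ_h = 479.0 + 848.6 = 1328 psf.

1330 psf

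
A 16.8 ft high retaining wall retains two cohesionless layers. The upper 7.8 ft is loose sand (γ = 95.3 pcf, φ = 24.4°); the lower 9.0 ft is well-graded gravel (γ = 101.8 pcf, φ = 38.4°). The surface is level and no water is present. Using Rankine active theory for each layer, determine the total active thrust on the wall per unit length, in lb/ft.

3730 lb/ft

K_a1 = tan²(45°−24.4°/2) = 0.4153; K_a2 = tan²(45°−38.4°/2) = 0.2337.
Layer 1: σ at base = K_a1 γ₁ h₁ = 308.7 psf; P₁ = ½×308.7×7.8 = 1204.
Layer 2: σ_v at top = γ₁h₁ = 743.3; σ_h top = K_a2×743.3 = 173.7; σ_h base = K_a2×(743.3+101.8×9.0) = 387.8.
P₂ = ½(173.7+387.8)×9.0 = 2527. Total P_a = 1204+2527 = 3731 lb/ft.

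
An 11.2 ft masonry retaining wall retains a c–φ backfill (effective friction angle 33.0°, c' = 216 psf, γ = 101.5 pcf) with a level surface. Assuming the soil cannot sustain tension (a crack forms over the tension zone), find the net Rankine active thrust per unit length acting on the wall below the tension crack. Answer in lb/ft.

169 lb/ft

K_a = 0.2948; √K_a = 0.5430.
Tension-crack depth z_c = 2c/(γ√K_a) = 2×216/(101.5×0.5430) = 7.839 ft.
σ_a at base = K_a γ H − 2c√K_a = 0.2948×101.5×11.2 − 2×216×0.5430 = 100.6 psf.
P_a = ½ × 100.6 × (H − z_c) = 0.5×100.6×3.361 = 169.0 lb/ft.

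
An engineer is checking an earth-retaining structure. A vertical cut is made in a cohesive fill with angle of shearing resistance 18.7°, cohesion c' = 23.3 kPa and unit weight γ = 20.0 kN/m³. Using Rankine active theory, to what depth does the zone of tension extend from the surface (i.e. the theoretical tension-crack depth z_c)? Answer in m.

K_a = tan²(45° − 18.7°/2) = 0.5144; √K_a = 0.7173.
The active pressure is zero where K_a γ z = 2c√K_a, so z_c = 2c/(γ√K_a) = 2×23.3/(20.0×0.7173) = 3.249 m.

3.25 m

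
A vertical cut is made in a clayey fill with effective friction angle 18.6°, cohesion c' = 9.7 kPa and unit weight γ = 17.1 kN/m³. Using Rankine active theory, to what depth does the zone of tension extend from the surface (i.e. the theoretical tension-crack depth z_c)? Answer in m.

K_a = tan²(45° − 18.6°/2) = 0.5163; √K_a = 0.7186.
The active pressure is zero where K_a γ z = 2c√K_a, so z_c = 2c/(γ√K_a) = 2×9.7/(17.1×0.7186) = 1.579 m.

1.58 m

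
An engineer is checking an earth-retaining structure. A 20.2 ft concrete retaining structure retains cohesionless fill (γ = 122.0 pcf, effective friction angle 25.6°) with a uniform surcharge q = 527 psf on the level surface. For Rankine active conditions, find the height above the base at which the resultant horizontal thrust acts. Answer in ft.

K_a = 0.3966.
Triangular part P₁ = ½K_aγH² = 9871 at H/3 = 6.733 ft; rectangular part P₂ = K_a q H = 4222 at H/2 = 10.10 ft.
ȳ = (P₁·6.733 + P₂·10.10)/(P₁+P₂) = 7.742 ft.

7.74 ft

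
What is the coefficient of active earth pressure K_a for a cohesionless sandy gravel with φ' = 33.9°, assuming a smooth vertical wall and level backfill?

K_a = (1 − sin φ)/(1 + sin φ) = (1 − sin 33.9°)/(1 + sin 33.9°) = 0.2839.

0.284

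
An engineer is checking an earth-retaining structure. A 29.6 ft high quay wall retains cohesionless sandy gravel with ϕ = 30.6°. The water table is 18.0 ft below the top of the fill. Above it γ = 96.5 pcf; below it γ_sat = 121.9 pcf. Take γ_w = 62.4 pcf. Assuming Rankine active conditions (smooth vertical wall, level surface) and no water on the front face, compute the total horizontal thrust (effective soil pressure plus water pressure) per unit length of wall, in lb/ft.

17100 lb/ft

K_a = tan²(45° − φ/2) = 0.3253.
γ' = 121.9 − 62.4 = 59.50 pcf. Depth below WT = 11.6 ft.
σ'_h at WT = K_a γ d_w = 565.1 psf; at base = 565.1 + K_a γ' × 11.6 = 789.7 psf.
P₁ (0–18.0 ft) = ½×565.1×18.0 = 5086. P₂ (18.0–29.6 ft) = ½(565.1+789.7)×11.6 = 7858.
P_w = ½ γ_w h₂² = 0.5×62.4×11.6² = 4198. Total = 5086+7858+4198 = 17140 lb/ft.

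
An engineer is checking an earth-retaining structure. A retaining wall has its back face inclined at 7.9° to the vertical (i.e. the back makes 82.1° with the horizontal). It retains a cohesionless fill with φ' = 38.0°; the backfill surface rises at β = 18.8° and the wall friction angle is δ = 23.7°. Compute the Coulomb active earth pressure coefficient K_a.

0.355

K_a = sin²(α+φ) / [sin²α · sin(α−δ) · (1 + √{sin(φ+δ)sin(φ−β) / (sin(α−δ)sin(α+β))})²].
With α = 82.1°, φ = 38.0°, δ = 23.7°, β = 18.8°: K_a = 0.3550.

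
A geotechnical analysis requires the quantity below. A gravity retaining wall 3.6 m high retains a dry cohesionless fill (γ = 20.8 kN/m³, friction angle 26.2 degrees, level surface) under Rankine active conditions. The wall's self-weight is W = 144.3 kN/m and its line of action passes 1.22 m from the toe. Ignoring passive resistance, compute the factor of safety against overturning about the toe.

2.81

K_a = tan²(45° − 26.2°/2) = 0.3874.
P_a = ½K_aγH² = 0.5×0.3874×20.8×3.6² = 52.22 kN/m, acting at H/3 = 1.200 m above the base.
Overturning moment M_o = P_a × H/3 = 52.22 × 1.200 = 62.66.
Resisting moment M_r = W × 1.22 = 144.3 × 1.22 = 176.0.
FS_overturning = M_r/M_o = 176.0/62.66 = 2.809.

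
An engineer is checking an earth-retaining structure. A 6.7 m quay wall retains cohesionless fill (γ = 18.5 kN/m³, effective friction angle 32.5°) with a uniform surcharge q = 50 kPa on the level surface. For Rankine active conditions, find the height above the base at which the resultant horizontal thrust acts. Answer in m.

2.73 m

K_a = 0.3010.
Triangular part P₁ = ½K_aγH² = 125.0 at H/3 = 2.233 m; rectangular part P₂ = K_a q H = 100.8 at H/2 = 3.350 m.
ȳ = (P₁·2.233 + P₂·3.350)/(P₁+P₂) = 2.732 m.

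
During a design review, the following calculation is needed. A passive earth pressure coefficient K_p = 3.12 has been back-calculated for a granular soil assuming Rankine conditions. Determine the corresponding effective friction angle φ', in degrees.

K_p = (1+sin φ)/(1−sin φ) ⇒ sin φ = (K_p − 1)/(K_p + 1) = 0.5146.
φ = arcsin(0.5146) = 30.97°.

31.0°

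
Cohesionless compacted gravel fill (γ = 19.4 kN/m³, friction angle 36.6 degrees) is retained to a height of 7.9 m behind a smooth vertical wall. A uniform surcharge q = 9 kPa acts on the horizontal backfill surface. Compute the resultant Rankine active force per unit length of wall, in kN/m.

K_a = tan²(45° − φ/2) = 0.2530.
Soil triangle: ½ K_a γ H² = 0.5×0.2530×19.4×7.9² = 153.1 kN/m.
Surcharge rectangle: K_a q H = 0.2530×9×7.9 = 17.99 kN/m.
Total = 153.1 + 17.99 = 171.1 kN/m.

171 kN/m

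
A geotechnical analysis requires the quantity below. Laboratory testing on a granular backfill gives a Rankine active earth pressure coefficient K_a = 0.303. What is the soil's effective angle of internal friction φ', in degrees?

K_a = tan²(45° − φ/2) ⇒ 45° − φ/2 = arctan(√0.303) = 28.83°.
φ = 2(45° − 28.83°) = 32.34°.

32.3°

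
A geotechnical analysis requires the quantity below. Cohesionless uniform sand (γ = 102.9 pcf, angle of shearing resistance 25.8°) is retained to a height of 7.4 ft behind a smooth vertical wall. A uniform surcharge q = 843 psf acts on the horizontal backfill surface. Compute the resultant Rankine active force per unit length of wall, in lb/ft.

3560 lb/ft

K_a = tan²(45° − φ/2) = 0.3935.
Soil triangle: ½ K_a γ H² = 0.5×0.3935×102.9×7.4² = 1109 lb/ft.
Surcharge rectangle: K_a q H = 0.3935×843×7.4 = 2455 lb/ft.
Total = 1109 + 2455 = 3563 lb/ft.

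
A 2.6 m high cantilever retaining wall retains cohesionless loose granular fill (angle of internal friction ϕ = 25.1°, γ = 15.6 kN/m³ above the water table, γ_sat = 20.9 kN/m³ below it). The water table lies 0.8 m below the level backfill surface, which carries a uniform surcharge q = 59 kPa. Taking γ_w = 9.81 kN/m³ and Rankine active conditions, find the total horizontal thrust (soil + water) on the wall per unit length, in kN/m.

96.3 kN/m

K_a = tan²(45° − φ/2) = 0.4043.
γ' = 20.9 − 9.81 = 11.09 kN/m³. h₂ = H − d_w = 1.8 m.
σ'_h: at surface K_a·q = 23.85; at WT K_a(q+γd_w) = 28.90; at base K_a(q+γd_w+γ'h₂) = 36.97 kPa.
P₁ = ½(23.85+28.90)×0.8 = 21.10; P₂ = ½(28.90+36.97)×1.8 = 59.28; P_w = ½γ_w h₂² = 15.89.
Total = 21.10+59.28+15.89 = 96.28 kN/m.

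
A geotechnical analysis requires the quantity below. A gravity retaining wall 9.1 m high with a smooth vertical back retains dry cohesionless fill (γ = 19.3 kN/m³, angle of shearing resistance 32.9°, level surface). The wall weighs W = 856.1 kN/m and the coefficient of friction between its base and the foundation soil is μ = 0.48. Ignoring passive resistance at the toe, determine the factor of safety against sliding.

1.74

K_a = tan²(45° − 32.9°/2) = 0.2960.
P_a = ½K_aγH² = 0.5×0.2960×19.3×9.1² = 236.6 kN/m, acting at H/3 = 3.033 m above the base.
FS_sliding = μW / P_a = 0.48×856.1 / 236.6 = 1.737.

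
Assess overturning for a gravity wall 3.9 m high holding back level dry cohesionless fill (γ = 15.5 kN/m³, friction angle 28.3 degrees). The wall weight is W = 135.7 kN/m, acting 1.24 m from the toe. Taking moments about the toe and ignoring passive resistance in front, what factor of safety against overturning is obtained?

3.08

K_a = tan²(45° − 28.3°/2) = 0.3568.
P_a = ½K_aγH² = 0.5×0.3568×15.5×3.9² = 42.06 kN/m, acting at H/3 = 1.300 m above the base.
Overturning moment M_o = P_a × H/3 = 42.06 × 1.300 = 54.67.
Resisting moment M_r = W × 1.24 = 135.7 × 1.24 = 168.3.
FS_overturning = M_r/M_o = 168.3/54.67 = 3.078.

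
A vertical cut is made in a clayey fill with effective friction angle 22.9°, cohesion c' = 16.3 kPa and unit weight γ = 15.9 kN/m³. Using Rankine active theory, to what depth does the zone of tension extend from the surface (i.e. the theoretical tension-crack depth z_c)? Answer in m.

3.09 m

K_a = tan²(45° − 22.9°/2) = 0.4398; √K_a = 0.6631.
The active pressure is zero where K_a γ z = 2c√K_a, so z_c = 2c/(γ√K_a) = 2×16.3/(15.9×0.6631) = 3.092 m.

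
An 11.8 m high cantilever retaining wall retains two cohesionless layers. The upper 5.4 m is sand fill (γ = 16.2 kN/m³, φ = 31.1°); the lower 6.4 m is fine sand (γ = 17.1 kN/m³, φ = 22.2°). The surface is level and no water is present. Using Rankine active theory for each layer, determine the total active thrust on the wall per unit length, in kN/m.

K_a1 = tan²(45°−31.1°/2) = 0.3188; K_a2 = tan²(45°−22.2°/2) = 0.4515.
Layer 1: σ at base = K_a1 γ₁ h₁ = 27.89 kPa; P₁ = ½×27.89×5.4 = 75.30.
Layer 2: σ_v at top = γ₁h₁ = 87.48; σ_h top = K_a2×87.48 = 39.50; σ_h base = K_a2×(87.48+17.1×6.4) = 88.92.
P₂ = ½(39.50+88.92)×6.4 = 410.9. Total P_a = 75.30+410.9 = 486.2 kN/m.

486 kN/m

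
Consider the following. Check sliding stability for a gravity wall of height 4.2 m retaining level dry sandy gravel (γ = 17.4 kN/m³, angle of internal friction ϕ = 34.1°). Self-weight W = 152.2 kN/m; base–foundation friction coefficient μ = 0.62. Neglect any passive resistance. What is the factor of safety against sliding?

K_a = tan²(45° − 34.1°/2) = 0.2815.
P_a = ½K_aγH² = 0.5×0.2815×17.4×4.2² = 43.21 kN/m, acting at H/3 = 1.400 m above the base.
FS_sliding = μW / P_a = 0.62×152.2 / 43.21 = 2.184.

2.18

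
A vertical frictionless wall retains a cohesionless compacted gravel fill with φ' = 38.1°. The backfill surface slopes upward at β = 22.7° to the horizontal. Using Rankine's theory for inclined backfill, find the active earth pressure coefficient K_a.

K_a = cos β · (cos β − √(cos²β − cos²φ)) / (cos β + √(cos²β − cos²φ)).
cos β = 0.9225, cos φ = 0.7869, √(cos²β − cos²φ) = 0.4815.
K_a = 0.9225 × (0.9225 − 0.4815)/(0.9225 + 0.4815) = 0.2898.

0.290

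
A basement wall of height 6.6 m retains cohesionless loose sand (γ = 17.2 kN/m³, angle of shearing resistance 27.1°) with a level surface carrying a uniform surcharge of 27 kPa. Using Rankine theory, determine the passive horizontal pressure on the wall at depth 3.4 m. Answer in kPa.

229 kPa

K_p = (1 + sin φ)/(1 − sin φ) = 2.673.
σ_v = γz + q = 17.2 × 3.4 + 27 = 85.48 kPa.
σ_h = K_p σ_v = 2.673 × 85.48 = 228.5 kPa.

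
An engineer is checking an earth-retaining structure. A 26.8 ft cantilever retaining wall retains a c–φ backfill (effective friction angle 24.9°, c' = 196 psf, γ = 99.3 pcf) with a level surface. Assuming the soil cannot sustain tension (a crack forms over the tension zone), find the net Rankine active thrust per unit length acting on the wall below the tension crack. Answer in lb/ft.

K_a = 0.4074; √K_a = 0.6383.
Tension-crack depth z_c = 2c/(γ√K_a) = 2×196/(99.3×0.6383) = 6.185 ft.
σ_a at base = K_a γ H − 2c√K_a = 0.4074×99.3×26.8 − 2×196×0.6383 = 834.0 psf.
P_a = ½ × 834.0 × (H − z_c) = 0.5×834.0×20.62 = 8597 lb/ft.

8600 lb/ft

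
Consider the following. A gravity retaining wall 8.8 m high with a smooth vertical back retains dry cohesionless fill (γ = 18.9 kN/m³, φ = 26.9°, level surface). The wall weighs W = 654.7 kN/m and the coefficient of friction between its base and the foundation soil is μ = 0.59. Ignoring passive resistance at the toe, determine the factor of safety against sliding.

K_a = tan²(45° − 26.9°/2) = 0.3770.
P_a = ½K_aγH² = 0.5×0.3770×18.9×8.8² = 275.9 kN/m, acting at H/3 = 2.933 m above the base.
FS_sliding = μW / P_a = 0.59×654.7 / 275.9 = 1.400.

1.40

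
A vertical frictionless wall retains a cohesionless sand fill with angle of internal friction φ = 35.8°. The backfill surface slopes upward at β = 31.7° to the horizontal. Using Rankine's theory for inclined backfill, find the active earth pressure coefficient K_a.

0.456

K_a = cos β · (cos β − √(cos²β − cos²φ)) / (cos β + √(cos²β − cos²φ)).
cos β = 0.8508, cos φ = 0.8111, √(cos²β − cos²φ) = 0.2570.
K_a = 0.8508 × (0.8508 − 0.2570)/(0.8508 + 0.2570) = 0.4560.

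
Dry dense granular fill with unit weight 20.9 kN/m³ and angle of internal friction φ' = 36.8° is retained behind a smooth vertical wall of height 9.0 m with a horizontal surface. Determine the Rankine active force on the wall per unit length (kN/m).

K_a = tan²(45° − φ/2) = 0.2508.
P_a = ½ K_a γ H² = 0.5 × 0.2508 × 20.9 × 9.0² = 212.3 kN/m.

212 kN/m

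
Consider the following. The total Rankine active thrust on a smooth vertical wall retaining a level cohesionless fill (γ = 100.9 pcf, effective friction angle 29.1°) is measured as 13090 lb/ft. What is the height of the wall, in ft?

K_a = 0.3456. P_a = ½ K_a γ H² ⇒ H = √(2P_a/(K_a γ)).
H = √(2×13090/(0.3456×100.9)) = 27.40 ft.

27.4 ft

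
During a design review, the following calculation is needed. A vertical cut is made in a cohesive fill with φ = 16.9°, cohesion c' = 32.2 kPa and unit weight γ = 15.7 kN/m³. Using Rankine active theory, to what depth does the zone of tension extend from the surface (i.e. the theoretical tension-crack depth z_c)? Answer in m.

K_a = tan²(45° − 16.9°/2) = 0.5495; √K_a = 0.7413.
The active pressure is zero where K_a γ z = 2c√K_a, so z_c = 2c/(γ√K_a) = 2×32.2/(15.7×0.7413) = 5.533 m.

5.53 m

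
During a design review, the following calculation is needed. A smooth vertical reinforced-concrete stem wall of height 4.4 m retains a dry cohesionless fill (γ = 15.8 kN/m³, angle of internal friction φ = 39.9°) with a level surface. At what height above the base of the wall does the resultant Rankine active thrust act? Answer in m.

K_a = 0.2184.
The pressure distribution is triangular, so the resultant acts at H/3 above the base = 4.4/3 = 1.467 m.

1.47 m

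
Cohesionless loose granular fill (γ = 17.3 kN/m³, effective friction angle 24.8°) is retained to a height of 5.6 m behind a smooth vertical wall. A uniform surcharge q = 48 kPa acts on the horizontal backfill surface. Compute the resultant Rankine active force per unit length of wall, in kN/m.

221 kN/m

K_a = tan²(45° − φ/2) = 0.4090.
Soil triangle: ½ K_a γ H² = 0.5×0.4090×17.3×5.6² = 110.9 kN/m.
Surcharge rectangle: K_a q H = 0.4090×48×5.6 = 109.9 kN/m.
Total = 110.9 + 109.9 = 220.9 kN/m.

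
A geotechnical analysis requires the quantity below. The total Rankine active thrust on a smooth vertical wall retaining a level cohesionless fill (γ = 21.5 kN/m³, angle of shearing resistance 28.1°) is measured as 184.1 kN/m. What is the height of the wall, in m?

6.90 m

K_a = 0.3596. P_a = ½ K_a γ H² ⇒ H = √(2P_a/(K_a γ)).
H = √(2×184.1/(0.3596×21.5)) = 6.901 m.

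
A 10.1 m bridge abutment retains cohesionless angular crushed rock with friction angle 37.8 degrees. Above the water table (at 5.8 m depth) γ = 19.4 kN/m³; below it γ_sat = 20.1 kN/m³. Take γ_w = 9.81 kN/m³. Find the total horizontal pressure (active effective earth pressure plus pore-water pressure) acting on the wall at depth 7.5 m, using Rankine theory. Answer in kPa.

K_a = (1 − sin φ)/(1 + sin φ) = 0.2400.
γ' = 20.1 − 9.81 = 10.29 kN/m³.
Effective vertical stress at 7.5 m: σ'_v = 19.4×5.8 + 10.29×1.70 = 130.0 kPa.
σ'_h = K_a σ'_v = 0.2400 × 130.0 = 31.20 kPa; u = γ_w × 1.70 = 16.68 kPa.
Total σ_h = 31.20 + 16.68 = 47.88 kPa.

47.9 kPa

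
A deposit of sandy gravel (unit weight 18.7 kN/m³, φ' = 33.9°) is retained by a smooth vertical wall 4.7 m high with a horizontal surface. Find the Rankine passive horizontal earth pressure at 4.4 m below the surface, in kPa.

290 kPa

K_p = (1 + sin φ)/(1 − sin φ) = 3.522.
σ_h = K_p γ z = 3.522 × 18.7 × 4.4 = 289.8 kPa.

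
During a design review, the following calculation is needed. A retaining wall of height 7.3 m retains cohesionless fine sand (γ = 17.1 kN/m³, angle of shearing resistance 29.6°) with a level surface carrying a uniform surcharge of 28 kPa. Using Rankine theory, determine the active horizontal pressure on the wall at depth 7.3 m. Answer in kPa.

K_a = (1 − sin φ)/(1 + sin φ) = 0.3387.
σ_v = γz + q = 17.1 × 7.3 + 28 = 152.8 kPa.
σ_h = K_a σ_v = 0.3387 × 152.8 = 51.77 kPa.

51.8 kPa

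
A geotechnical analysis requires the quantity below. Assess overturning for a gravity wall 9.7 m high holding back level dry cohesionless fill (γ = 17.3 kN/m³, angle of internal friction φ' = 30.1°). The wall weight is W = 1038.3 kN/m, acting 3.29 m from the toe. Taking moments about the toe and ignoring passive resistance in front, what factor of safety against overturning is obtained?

3.91

K_a = tan²(45° − 30.1°/2) = 0.3320.
P_a = ½K_aγH² = 0.5×0.3320×17.3×9.7² = 270.2 kN/m, acting at H/3 = 3.233 m above the base.
Overturning moment M_o = P_a × H/3 = 270.2 × 3.233 = 873.6.
Resisting moment M_r = W × 3.29 = 1038.3 × 3.29 = 3416.
FS_overturning = M_r/M_o = 3416/873.6 = 3.910.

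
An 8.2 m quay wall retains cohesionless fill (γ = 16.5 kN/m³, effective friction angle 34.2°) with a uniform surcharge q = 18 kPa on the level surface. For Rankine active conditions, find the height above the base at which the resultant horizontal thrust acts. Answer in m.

3.02 m

K_a = 0.2803.
Triangular part P₁ = ½K_aγH² = 155.5 at H/3 = 2.733 m; rectangular part P₂ = K_a q H = 41.38 at H/2 = 4.100 m.
ȳ = (P₁·2.733 + P₂·4.100)/(P₁+P₂) = 3.021 m.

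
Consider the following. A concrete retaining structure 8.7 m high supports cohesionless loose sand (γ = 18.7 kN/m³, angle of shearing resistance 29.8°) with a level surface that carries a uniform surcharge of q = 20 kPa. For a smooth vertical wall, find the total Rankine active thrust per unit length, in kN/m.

K_a = tan²(45° − φ/2) = 0.3360.
Soil triangle: ½ K_a γ H² = 0.5×0.3360×18.7×8.7² = 237.8 kN/m.
Surcharge rectangle: K_a q H = 0.3360×20×8.7 = 58.47 kN/m.
Total = 237.8 + 58.47 = 296.3 kN/m.

296 kN/m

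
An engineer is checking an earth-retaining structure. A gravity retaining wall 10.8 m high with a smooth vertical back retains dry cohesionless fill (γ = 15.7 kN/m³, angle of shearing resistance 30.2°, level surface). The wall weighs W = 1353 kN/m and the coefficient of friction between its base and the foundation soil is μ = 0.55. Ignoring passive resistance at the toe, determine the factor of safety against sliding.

K_a = tan²(45° − 30.2°/2) = 0.3307.
P_a = ½K_aγH² = 0.5×0.3307×15.7×10.8² = 302.8 kN/m, acting at H/3 = 3.600 m above the base.
FS_sliding = μW / P_a = 0.55×1353 / 302.8 = 2.458.

2.46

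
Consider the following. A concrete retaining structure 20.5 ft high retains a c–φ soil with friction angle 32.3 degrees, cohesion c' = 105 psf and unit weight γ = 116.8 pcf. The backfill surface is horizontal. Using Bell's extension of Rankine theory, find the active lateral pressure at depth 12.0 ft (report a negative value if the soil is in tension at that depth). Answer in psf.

K_a = (1 − sin φ)/(1 + sin φ) = 0.3035.
σ_a = K_a γ z − 2c√K_a = 0.3035×116.8×12.0 − 2×105×0.5509 = 309.7 psf.

310 psf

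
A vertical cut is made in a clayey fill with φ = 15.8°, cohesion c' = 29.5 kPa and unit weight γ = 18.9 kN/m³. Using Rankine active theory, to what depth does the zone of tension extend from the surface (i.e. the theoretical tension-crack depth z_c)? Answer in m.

K_a = tan²(45° − 15.8°/2) = 0.5720; √K_a = 0.7563.
The active pressure is zero where K_a γ z = 2c√K_a, so z_c = 2c/(γ√K_a) = 2×29.5/(18.9×0.7563) = 4.128 m.

4.13 m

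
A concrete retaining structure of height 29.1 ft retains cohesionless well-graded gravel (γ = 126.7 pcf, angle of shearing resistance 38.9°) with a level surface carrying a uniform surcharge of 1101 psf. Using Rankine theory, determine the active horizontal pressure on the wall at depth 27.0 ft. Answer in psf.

1030 psf

K_a = (1 − sin φ)/(1 + sin φ) = 0.2285.
σ_v = γz + q = 126.7 × 27.0 + 1101 = 4522 psf.
σ_h = K_a σ_v = 0.2285 × 4522 = 1033 psf.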